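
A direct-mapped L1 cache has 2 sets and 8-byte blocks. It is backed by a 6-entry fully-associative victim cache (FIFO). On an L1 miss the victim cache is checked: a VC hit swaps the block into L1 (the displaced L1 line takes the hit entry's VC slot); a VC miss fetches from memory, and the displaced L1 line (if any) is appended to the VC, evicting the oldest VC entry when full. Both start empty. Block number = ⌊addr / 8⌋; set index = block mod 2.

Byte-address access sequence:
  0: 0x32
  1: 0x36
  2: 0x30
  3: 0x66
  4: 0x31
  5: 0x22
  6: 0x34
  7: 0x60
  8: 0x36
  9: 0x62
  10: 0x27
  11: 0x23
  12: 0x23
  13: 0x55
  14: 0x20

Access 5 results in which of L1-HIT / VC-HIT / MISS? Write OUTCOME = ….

OUTCOME = MISS

  [0] addr=0x32 blk=6 s=0: MISS | VC []
  [1] addr=0x36 blk=6 s=0: L1-HIT | VC []
  [2] addr=0x30 blk=6 s=0: L1-HIT | VC []
  [3] addr=0x66 blk=12 s=0: MISS | VC [6]
  [4] addr=0x31 blk=6 s=0: VC-HIT | VC [12]
  [5] addr=0x22 blk=4 s=0: MISS | VC [12, 6]
  [6] addr=0x34 blk=6 s=0: VC-HIT | VC [12, 4]
  [7] addr=0x60 blk=12 s=0: VC-HIT | VC [6, 4]
  [8] addr=0x36 blk=6 s=0: VC-HIT | VC [12, 4]
  [9] addr=0x62 blk=12 s=0: VC-HIT | VC [6, 4]
  [10] addr=0x27 blk=4 s=0: VC-HIT | VC [6, 12]
  [11] addr=0x23 blk=4 s=0: L1-HIT | VC [6, 12]
  [12] addr=0x23 blk=4 s=0: L1-HIT | VC [6, 12]
  [13] addr=0x55 blk=10 s=0: MISS | VC [6, 12, 4]
  [14] addr=0x20 blk=4 s=0: VC-HIT | VC [6, 12, 10]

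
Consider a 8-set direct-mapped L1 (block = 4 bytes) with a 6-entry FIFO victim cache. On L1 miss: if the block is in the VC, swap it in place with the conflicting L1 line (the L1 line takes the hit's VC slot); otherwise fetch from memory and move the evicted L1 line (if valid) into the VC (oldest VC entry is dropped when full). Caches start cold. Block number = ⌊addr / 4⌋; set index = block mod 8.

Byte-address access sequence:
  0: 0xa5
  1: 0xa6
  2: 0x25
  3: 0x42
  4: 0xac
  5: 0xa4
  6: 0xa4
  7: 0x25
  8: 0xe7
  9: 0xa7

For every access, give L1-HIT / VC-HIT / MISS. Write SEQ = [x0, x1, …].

SEQ = [MISS, L1-HIT, MISS, MISS, MISS, VC-HIT, L1-HIT, VC-HIT, MISS, VC-HIT]

#0 0xa5→b41/s1 MISS; vc=[]
#1 0xa6→b41/s1 L1-HIT; vc=[]
#2 0x25→b9/s1 MISS; vc=[41]
#3 0x42→b16/s0 MISS; vc=[41]
#4 0xac→b43/s3 MISS; vc=[41]
#5 0xa4→b41/s1 VC-HIT; vc=[9]
#6 0xa4→b41/s1 L1-HIT; vc=[9]
#7 0x25→b9/s1 VC-HIT; vc=[41]
#8 0xe7→b57/s1 MISS; vc=[41,9]
#9 0xa7→b41/s1 VC-HIT; vc=[57,9]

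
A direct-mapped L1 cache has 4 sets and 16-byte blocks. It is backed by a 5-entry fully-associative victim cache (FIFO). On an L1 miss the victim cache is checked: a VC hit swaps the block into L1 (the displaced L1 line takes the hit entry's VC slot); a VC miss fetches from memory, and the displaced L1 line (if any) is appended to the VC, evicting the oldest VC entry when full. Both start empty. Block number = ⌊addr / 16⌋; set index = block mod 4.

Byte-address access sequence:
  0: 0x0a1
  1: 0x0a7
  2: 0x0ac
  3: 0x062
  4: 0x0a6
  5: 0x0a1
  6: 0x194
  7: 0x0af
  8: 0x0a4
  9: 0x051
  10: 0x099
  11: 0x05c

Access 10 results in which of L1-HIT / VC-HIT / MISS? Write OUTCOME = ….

OUTCOME = MISS

  [0] addr=0xa1 blk=10 s=2: MISS | VC []
  [1] addr=0xa7 blk=10 s=2: L1-HIT | VC []
  [2] addr=0xac blk=10 s=2: L1-HIT | VC []
  [3] addr=0x62 blk=6 s=2: MISS | VC [10]
  [4] addr=0xa6 blk=10 s=2: VC-HIT | VC [6]
  [5] addr=0xa1 blk=10 s=2: L1-HIT | VC [6]
  [6] addr=0x194 blk=25 s=1: MISS | VC [6]
  [7] addr=0xaf blk=10 s=2: L1-HIT | VC [6]
  [8] addr=0xa4 blk=10 s=2: L1-HIT | VC [6]
  [9] addr=0x51 blk=5 s=1: MISS | VC [6, 25]
  [10] addr=0x99 blk=9 s=1: MISS | VC [6, 25, 5]
  [11] addr=0x5c blk=5 s=1: VC-HIT | VC [6, 25, 9]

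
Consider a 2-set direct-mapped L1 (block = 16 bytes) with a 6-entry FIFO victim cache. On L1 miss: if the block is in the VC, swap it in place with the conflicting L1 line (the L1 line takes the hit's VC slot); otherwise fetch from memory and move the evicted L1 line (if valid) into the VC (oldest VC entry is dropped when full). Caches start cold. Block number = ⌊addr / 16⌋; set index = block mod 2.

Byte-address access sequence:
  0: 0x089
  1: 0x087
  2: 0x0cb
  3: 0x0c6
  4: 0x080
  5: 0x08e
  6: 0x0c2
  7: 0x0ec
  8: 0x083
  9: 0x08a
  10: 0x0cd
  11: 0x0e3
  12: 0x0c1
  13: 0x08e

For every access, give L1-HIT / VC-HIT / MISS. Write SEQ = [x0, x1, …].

  [0] addr=0x89 blk=8 s=0: MISS | VC []
  [1] addr=0x87 blk=8 s=0: L1-HIT | VC []
  [2] addr=0xcb blk=12 s=0: MISS | VC [8]
  [3] addr=0xc6 blk=12 s=0: L1-HIT | VC [8]
  [4] addr=0x80 blk=8 s=0: VC-HIT | VC [12]
  [5] addr=0x8e blk=8 s=0: L1-HIT | VC [12]
  [6] addr=0xc2 blk=12 s=0: VC-HIT | VC [8]
  [7] addr=0xec blk=14 s=0: MISS | VC [8, 12]
  [8] addr=0x83 blk=8 s=0: VC-HIT | VC [14, 12]
  [9] addr=0x8a blk=8 s=0: L1-HIT | VC [14, 12]
  [10] addr=0xcd blk=12 s=0: VC-HIT | VC [14, 8]
  [11] addr=0xe3 blk=14 s=0: VC-HIT | VC [12, 8]
  [12] addr=0xc1 blk=12 s=0: VC-HIT | VC [14, 8]
  [13] addr=0x8e blk=8 s=0: VC-HIT | VC [14, 12]

SEQ = [MISS, L1-HIT, MISS, L1-HIT, VC-HIT, L1-HIT, VC-HIT, MISS, VC-HIT, L1-HIT, VC-HIT, VC-HIT, VC-HIT, VC-HIT]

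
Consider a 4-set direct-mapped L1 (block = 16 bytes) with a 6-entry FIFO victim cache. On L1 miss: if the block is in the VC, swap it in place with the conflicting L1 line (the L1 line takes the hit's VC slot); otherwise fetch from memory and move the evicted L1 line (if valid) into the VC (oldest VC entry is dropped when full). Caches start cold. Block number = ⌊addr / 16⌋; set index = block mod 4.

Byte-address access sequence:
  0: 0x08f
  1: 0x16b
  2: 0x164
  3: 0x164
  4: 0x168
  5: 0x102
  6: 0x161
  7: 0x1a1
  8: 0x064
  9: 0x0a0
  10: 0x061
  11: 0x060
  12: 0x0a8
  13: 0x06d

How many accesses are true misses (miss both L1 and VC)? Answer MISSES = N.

  [0] addr=0x8f blk=8 s=0: MISS | VC []
  [1] addr=0x16b blk=22 s=2: MISS | VC []
  [2] addr=0x164 blk=22 s=2: L1-HIT | VC []
  [3] addr=0x164 blk=22 s=2: L1-HIT | VC []
  [4] addr=0x168 blk=22 s=2: L1-HIT | VC []
  [5] addr=0x102 blk=16 s=0: MISS | VC [8]
  [6] addr=0x161 blk=22 s=2: L1-HIT | VC [8]
  [7] addr=0x1a1 blk=26 s=2: MISS | VC [8, 22]
  [8] addr=0x64 blk=6 s=2: MISS | VC [8, 22, 26]
  [9] addr=0xa0 blk=10 s=2: MISS | VC [8, 22, 26, 6]
  [10] addr=0x61 blk=6 s=2: VC-HIT | VC [8, 22, 26, 10]
  [11] addr=0x60 blk=6 s=2: L1-HIT | VC [8, 22, 26, 10]
  [12] addr=0xa8 blk=10 s=2: VC-HIT | VC [8, 22, 26, 6]
  [13] addr=0x6d blk=6 s=2: VC-HIT | VC [8, 22, 26, 10]

MISSES = 6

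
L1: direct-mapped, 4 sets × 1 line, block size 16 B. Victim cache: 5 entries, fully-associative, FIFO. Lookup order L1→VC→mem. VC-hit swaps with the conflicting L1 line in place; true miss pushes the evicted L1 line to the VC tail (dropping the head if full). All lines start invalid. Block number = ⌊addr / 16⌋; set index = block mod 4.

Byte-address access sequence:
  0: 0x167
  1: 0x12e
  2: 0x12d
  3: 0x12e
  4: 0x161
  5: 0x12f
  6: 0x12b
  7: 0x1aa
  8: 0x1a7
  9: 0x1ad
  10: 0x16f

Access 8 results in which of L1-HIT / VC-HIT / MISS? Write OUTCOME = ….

OUTCOME = L1-HIT

0: 0x167 (blk 22, set 2) → MISS  vc=[]
1: 0x12e (blk 18, set 2) → MISS  vc=[22]
2: 0x12d (blk 18, set 2) → L1-HIT  vc=[22]
3: 0x12e (blk 18, set 2) → L1-HIT  vc=[22]
4: 0x161 (blk 22, set 2) → VC-HIT  vc=[18]
5: 0x12f (blk 18, set 2) → VC-HIT  vc=[22]
6: 0x12b (blk 18, set 2) → L1-HIT  vc=[22]
7: 0x1aa (blk 26, set 2) → MISS  vc=[22, 18]
8: 0x1a7 (blk 26, set 2) → L1-HIT  vc=[22, 18]
9: 0x1ad (blk 26, set 2) → L1-HIT  vc=[22, 18]
10: 0x16f (blk 22, set 2) → VC-HIT  vc=[26, 18]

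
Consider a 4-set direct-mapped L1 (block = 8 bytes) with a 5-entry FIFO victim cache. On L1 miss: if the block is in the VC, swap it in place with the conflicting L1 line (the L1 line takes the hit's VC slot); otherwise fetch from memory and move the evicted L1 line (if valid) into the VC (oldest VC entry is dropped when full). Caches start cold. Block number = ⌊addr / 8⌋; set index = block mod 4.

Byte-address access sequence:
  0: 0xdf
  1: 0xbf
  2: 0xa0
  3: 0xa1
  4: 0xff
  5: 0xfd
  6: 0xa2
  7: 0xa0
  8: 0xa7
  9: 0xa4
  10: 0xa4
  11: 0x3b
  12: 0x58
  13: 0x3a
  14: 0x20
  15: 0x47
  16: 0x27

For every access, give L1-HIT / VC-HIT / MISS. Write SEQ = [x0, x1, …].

SEQ = [MISS, MISS, MISS, L1-HIT, MISS, L1-HIT, L1-HIT, L1-HIT, L1-HIT, L1-HIT, L1-HIT, MISS, MISS, VC-HIT, MISS, MISS, VC-HIT]

  [0] addr=0xdf blk=27 s=3: MISS | VC []
  [1] addr=0xbf blk=23 s=3: MISS | VC [27]
  [2] addr=0xa0 blk=20 s=0: MISS | VC [27]
  [3] addr=0xa1 blk=20 s=0: L1-HIT | VC [27]
  [4] addr=0xff blk=31 s=3: MISS | VC [27, 23]
  [5] addr=0xfd blk=31 s=3: L1-HIT | VC [27, 23]
  [6] addr=0xa2 blk=20 s=0: L1-HIT | VC [27, 23]
  [7] addr=0xa0 blk=20 s=0: L1-HIT | VC [27, 23]
  [8] addr=0xa7 blk=20 s=0: L1-HIT | VC [27, 23]
  [9] addr=0xa4 blk=20 s=0: L1-HIT | VC [27, 23]
  [10] addr=0xa4 blk=20 s=0: L1-HIT | VC [27, 23]
  [11] addr=0x3b blk=7 s=3: MISS | VC [27, 23, 31]
  [12] addr=0x58 blk=11 s=3: MISS | VC [27, 23, 31, 7]
  [13] addr=0x3a blk=7 s=3: VC-HIT | VC [27, 23, 31, 11]
  [14] addr=0x20 blk=4 s=0: MISS | VC [27, 23, 31, 11, 20]
  [15] addr=0x47 blk=8 s=0: MISS | VC [23, 31, 11, 20, 4]
  [16] addr=0x27 blk=4 s=0: VC-HIT | VC [23, 31, 11, 20, 8]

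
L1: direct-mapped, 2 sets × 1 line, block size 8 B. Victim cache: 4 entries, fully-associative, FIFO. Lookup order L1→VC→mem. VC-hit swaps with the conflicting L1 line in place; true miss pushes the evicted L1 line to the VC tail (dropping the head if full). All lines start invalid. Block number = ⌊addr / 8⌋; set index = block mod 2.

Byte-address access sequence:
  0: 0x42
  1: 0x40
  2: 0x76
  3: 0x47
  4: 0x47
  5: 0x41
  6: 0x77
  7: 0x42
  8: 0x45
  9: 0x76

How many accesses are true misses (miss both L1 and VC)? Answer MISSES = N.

MISSES = 2

  [0] addr=0x42 blk=8 s=0: MISS | VC []
  [1] addr=0x40 blk=8 s=0: L1-HIT | VC []
  [2] addr=0x76 blk=14 s=0: MISS | VC [8]
  [3] addr=0x47 blk=8 s=0: VC-HIT | VC [14]
  [4] addr=0x47 blk=8 s=0: L1-HIT | VC [14]
  [5] addr=0x41 blk=8 s=0: L1-HIT | VC [14]
  [6] addr=0x77 blk=14 s=0: VC-HIT | VC [8]
  [7] addr=0x42 blk=8 s=0: VC-HIT | VC [14]
  [8] addr=0x45 blk=8 s=0: L1-HIT | VC [14]
  [9] addr=0x76 blk=14 s=0: VC-HIT | VC [8]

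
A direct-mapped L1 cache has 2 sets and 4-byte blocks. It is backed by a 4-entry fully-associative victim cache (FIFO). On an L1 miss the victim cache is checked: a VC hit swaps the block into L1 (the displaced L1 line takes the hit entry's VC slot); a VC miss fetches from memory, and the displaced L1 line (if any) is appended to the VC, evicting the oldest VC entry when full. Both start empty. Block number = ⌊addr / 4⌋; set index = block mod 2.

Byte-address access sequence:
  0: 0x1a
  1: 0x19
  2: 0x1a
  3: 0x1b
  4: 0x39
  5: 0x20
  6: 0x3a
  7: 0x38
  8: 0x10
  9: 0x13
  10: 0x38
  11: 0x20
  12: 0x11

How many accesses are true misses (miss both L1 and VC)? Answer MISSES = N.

MISSES = 4

#0 0x1a→b6/s0 MISS; vc=[]
#1 0x19→b6/s0 L1-HIT; vc=[]
#2 0x1a→b6/s0 L1-HIT; vc=[]
#3 0x1b→b6/s0 L1-HIT; vc=[]
#4 0x39→b14/s0 MISS; vc=[6]
#5 0x20→b8/s0 MISS; vc=[6,14]
#6 0x3a→b14/s0 VC-HIT; vc=[6,8]
#7 0x38→b14/s0 L1-HIT; vc=[6,8]
#8 0x10→b4/s0 MISS; vc=[6,8,14]
#9 0x13→b4/s0 L1-HIT; vc=[6,8,14]
#10 0x38→b14/s0 VC-HIT; vc=[6,8,4]
#11 0x20→b8/s0 VC-HIT; vc=[6,14,4]
#12 0x11→b4/s0 VC-HIT; vc=[6,14,8]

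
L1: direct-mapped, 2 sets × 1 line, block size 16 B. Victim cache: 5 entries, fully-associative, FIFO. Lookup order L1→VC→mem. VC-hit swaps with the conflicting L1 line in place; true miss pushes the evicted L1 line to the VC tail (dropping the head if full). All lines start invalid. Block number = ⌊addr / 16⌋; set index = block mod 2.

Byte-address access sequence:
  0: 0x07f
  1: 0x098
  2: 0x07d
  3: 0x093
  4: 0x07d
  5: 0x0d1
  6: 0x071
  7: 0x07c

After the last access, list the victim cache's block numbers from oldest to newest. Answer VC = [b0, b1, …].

0: 0x7f (blk 7, set 1) → MISS  vc=[]
1: 0x98 (blk 9, set 1) → MISS  vc=[7]
2: 0x7d (blk 7, set 1) → VC-HIT  vc=[9]
3: 0x93 (blk 9, set 1) → VC-HIT  vc=[7]
4: 0x7d (blk 7, set 1) → VC-HIT  vc=[9]
5: 0xd1 (blk 13, set 1) → MISS  vc=[9, 7]
6: 0x71 (blk 7, set 1) → VC-HIT  vc=[9, 13]
7: 0x7c (blk 7, set 1) → L1-HIT  vc=[9, 13]

VC = [9, 13]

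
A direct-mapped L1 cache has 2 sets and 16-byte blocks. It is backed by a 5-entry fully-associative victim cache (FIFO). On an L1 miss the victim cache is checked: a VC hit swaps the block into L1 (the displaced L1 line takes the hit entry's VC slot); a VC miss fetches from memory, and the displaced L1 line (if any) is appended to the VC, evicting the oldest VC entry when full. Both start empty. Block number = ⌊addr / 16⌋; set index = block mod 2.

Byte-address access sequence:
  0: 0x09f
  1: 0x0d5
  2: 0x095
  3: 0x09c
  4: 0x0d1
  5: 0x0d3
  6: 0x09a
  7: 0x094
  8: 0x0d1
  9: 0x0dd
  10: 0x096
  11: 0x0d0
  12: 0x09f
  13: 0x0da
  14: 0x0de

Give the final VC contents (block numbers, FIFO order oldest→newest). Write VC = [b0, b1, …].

VC = [9]

0: 0x9f (blk 9, set 1) → MISS  vc=[]
1: 0xd5 (blk 13, set 1) → MISS  vc=[9]
2: 0x95 (blk 9, set 1) → VC-HIT  vc=[13]
3: 0x9c (blk 9, set 1) → L1-HIT  vc=[13]
4: 0xd1 (blk 13, set 1) → VC-HIT  vc=[9]
5: 0xd3 (blk 13, set 1) → L1-HIT  vc=[9]
6: 0x9a (blk 9, set 1) → VC-HIT  vc=[13]
7: 0x94 (blk 9, set 1) → L1-HIT  vc=[13]
8: 0xd1 (blk 13, set 1) → VC-HIT  vc=[9]
9: 0xdd (blk 13, set 1) → L1-HIT  vc=[9]
10: 0x96 (blk 9, set 1) → VC-HIT  vc=[13]
11: 0xd0 (blk 13, set 1) → VC-HIT  vc=[9]
12: 0x9f (blk 9, set 1) → VC-HIT  vc=[13]
13: 0xda (blk 13, set 1) → VC-HIT  vc=[9]
14: 0xde (blk 13, set 1) → L1-HIT  vc=[9]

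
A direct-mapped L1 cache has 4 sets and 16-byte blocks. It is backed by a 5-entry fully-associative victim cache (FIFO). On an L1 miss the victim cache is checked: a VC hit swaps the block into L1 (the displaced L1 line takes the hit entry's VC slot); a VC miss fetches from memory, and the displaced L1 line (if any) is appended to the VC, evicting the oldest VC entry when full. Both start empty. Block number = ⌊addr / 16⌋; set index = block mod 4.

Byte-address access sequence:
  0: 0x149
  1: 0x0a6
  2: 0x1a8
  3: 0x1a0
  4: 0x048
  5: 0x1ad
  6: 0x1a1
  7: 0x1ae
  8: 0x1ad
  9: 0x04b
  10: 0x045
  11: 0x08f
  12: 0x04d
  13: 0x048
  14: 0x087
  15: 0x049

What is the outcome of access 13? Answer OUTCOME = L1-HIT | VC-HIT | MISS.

0: 0x149 (blk 20, set 0) → MISS  vc=[]
1: 0xa6 (blk 10, set 2) → MISS  vc=[]
2: 0x1a8 (blk 26, set 2) → MISS  vc=[10]
3: 0x1a0 (blk 26, set 2) → L1-HIT  vc=[10]
4: 0x48 (blk 4, set 0) → MISS  vc=[10, 20]
5: 0x1ad (blk 26, set 2) → L1-HIT  vc=[10, 20]
6: 0x1a1 (blk 26, set 2) → L1-HIT  vc=[10, 20]
7: 0x1ae (blk 26, set 2) → L1-HIT  vc=[10, 20]
8: 0x1ad (blk 26, set 2) → L1-HIT  vc=[10, 20]
9: 0x4b (blk 4, set 0) → L1-HIT  vc=[10, 20]
10: 0x45 (blk 4, set 0) → L1-HIT  vc=[10, 20]
11: 0x8f (blk 8, set 0) → MISS  vc=[10, 20, 4]
12: 0x4d (blk 4, set 0) → VC-HIT  vc=[10, 20, 8]
13: 0x48 (blk 4, set 0) → L1-HIT  vc=[10, 20, 8]
14: 0x87 (blk 8, set 0) → VC-HIT  vc=[10, 20, 4]
15: 0x49 (blk 4, set 0) → VC-HIT  vc=[10, 20, 8]

OUTCOME = L1-HIT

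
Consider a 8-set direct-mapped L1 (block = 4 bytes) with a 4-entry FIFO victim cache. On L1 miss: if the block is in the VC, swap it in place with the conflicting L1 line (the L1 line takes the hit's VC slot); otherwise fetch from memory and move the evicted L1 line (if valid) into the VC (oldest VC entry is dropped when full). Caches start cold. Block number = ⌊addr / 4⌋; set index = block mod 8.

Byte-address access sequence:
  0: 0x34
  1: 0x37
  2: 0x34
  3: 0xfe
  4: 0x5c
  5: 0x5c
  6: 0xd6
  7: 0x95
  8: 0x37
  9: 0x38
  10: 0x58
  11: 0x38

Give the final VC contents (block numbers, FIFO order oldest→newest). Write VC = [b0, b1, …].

0: 0x34 (blk 13, set 5) → MISS  vc=[]
1: 0x37 (blk 13, set 5) → L1-HIT  vc=[]
2: 0x34 (blk 13, set 5) → L1-HIT  vc=[]
3: 0xfe (blk 63, set 7) → MISS  vc=[]
4: 0x5c (blk 23, set 7) → MISS  vc=[63]
5: 0x5c (blk 23, set 7) → L1-HIT  vc=[63]
6: 0xd6 (blk 53, set 5) → MISS  vc=[63, 13]
7: 0x95 (blk 37, set 5) → MISS  vc=[63, 13, 53]
8: 0x37 (blk 13, set 5) → VC-HIT  vc=[63, 37, 53]
9: 0x38 (blk 14, set 6) → MISS  vc=[63, 37, 53]
10: 0x58 (blk 22, set 6) → MISS  vc=[63, 37, 53, 14]
11: 0x38 (blk 14, set 6) → VC-HIT  vc=[63, 37, 53, 22]

VC = [63, 37, 53, 22]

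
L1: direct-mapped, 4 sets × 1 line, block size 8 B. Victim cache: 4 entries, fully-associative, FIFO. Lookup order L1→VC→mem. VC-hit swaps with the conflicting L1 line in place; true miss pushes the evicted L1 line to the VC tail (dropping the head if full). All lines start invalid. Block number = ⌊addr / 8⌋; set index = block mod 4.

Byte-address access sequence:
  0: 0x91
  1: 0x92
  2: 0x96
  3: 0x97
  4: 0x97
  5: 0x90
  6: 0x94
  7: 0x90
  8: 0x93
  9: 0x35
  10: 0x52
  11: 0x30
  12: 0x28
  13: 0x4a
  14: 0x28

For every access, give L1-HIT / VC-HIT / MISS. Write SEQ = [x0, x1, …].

  [0] addr=0x91 blk=18 s=2: MISS | VC []
  [1] addr=0x92 blk=18 s=2: L1-HIT | VC []
  [2] addr=0x96 blk=18 s=2: L1-HIT | VC []
  [3] addr=0x97 blk=18 s=2: L1-HIT | VC []
  [4] addr=0x97 blk=18 s=2: L1-HIT | VC []
  [5] addr=0x90 blk=18 s=2: L1-HIT | VC []
  [6] addr=0x94 blk=18 s=2: L1-HIT | VC []
  [7] addr=0x90 blk=18 s=2: L1-HIT | VC []
  [8] addr=0x93 blk=18 s=2: L1-HIT | VC []
  [9] addr=0x35 blk=6 s=2: MISS | VC [18]
  [10] addr=0x52 blk=10 s=2: MISS | VC [18, 6]
  [11] addr=0x30 blk=6 s=2: VC-HIT | VC [18, 10]
  [12] addr=0x28 blk=5 s=1: MISS | VC [18, 10]
  [13] addr=0x4a blk=9 s=1: MISS | VC [18, 10, 5]
  [14] addr=0x28 blk=5 s=1: VC-HIT | VC [18, 10, 9]

SEQ = [MISS, L1-HIT, L1-HIT, L1-HIT, L1-HIT, L1-HIT, L1-HIT, L1-HIT, L1-HIT, MISS, MISS, VC-HIT, MISS, MISS, VC-HIT]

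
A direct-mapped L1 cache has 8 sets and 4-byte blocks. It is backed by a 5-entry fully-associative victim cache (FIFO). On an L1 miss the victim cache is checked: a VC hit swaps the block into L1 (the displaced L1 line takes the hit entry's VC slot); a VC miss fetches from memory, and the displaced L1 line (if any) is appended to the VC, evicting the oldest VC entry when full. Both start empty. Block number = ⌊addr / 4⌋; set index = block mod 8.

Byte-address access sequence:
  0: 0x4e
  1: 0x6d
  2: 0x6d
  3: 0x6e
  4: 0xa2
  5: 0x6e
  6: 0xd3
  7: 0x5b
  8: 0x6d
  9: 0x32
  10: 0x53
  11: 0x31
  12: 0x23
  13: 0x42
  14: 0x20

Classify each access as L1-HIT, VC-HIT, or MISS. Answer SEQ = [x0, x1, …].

SEQ = [MISS, MISS, L1-HIT, L1-HIT, MISS, L1-HIT, MISS, MISS, L1-HIT, MISS, MISS, VC-HIT, MISS, MISS, VC-HIT]

0: 0x4e (blk 19, set 3) → MISS  vc=[]
1: 0x6d (blk 27, set 3) → MISS  vc=[19]
2: 0x6d (blk 27, set 3) → L1-HIT  vc=[19]
3: 0x6e (blk 27, set 3) → L1-HIT  vc=[19]
4: 0xa2 (blk 40, set 0) → MISS  vc=[19]
5: 0x6e (blk 27, set 3) → L1-HIT  vc=[19]
6: 0xd3 (blk 52, set 4) → MISS  vc=[19]
7: 0x5b (blk 22, set 6) → MISS  vc=[19]
8: 0x6d (blk 27, set 3) → L1-HIT  vc=[19]
9: 0x32 (blk 12, set 4) → MISS  vc=[19, 52]
10: 0x53 (blk 20, set 4) → MISS  vc=[19, 52, 12]
11: 0x31 (blk 12, set 4) → VC-HIT  vc=[19, 52, 20]
12: 0x23 (blk 8, set 0) → MISS  vc=[19, 52, 20, 40]
13: 0x42 (blk 16, set 0) → MISS  vc=[19, 52, 20, 40, 8]
14: 0x20 (blk 8, set 0) → VC-HIT  vc=[19, 52, 20, 40, 16]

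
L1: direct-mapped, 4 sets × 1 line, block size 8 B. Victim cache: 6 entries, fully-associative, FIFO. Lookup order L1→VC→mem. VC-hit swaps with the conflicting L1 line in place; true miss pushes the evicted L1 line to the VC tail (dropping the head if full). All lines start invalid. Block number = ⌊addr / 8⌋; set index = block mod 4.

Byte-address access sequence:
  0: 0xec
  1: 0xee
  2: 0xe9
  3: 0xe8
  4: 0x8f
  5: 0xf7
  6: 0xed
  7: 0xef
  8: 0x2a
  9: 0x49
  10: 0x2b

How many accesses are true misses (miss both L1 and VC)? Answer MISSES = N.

MISSES = 5

  [0] addr=0xec blk=29 s=1: MISS | VC []
  [1] addr=0xee blk=29 s=1: L1-HIT | VC []
  [2] addr=0xe9 blk=29 s=1: L1-HIT | VC []
  [3] addr=0xe8 blk=29 s=1: L1-HIT | VC []
  [4] addr=0x8f blk=17 s=1: MISS | VC [29]
  [5] addr=0xf7 blk=30 s=2: MISS | VC [29]
  [6] addr=0xed blk=29 s=1: VC-HIT | VC [17]
  [7] addr=0xef blk=29 s=1: L1-HIT | VC [17]
  [8] addr=0x2a blk=5 s=1: MISS | VC [17, 29]
  [9] addr=0x49 blk=9 s=1: MISS | VC [17, 29, 5]
  [10] addr=0x2b blk=5 s=1: VC-HIT | VC [17, 29, 9]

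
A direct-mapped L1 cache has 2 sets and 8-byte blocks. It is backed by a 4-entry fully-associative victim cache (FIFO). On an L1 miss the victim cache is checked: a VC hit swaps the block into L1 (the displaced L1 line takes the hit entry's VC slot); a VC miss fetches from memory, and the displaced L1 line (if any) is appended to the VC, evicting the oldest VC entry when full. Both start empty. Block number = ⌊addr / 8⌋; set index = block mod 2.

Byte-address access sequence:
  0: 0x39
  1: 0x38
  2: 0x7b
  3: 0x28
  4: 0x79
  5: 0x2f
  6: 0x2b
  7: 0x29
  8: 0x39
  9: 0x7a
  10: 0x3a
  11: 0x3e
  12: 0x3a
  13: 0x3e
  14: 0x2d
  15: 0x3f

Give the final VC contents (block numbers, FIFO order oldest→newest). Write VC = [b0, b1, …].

0: 0x39 (blk 7, set 1) → MISS  vc=[]
1: 0x38 (blk 7, set 1) → L1-HIT  vc=[]
2: 0x7b (blk 15, set 1) → MISS  vc=[7]
3: 0x28 (blk 5, set 1) → MISS  vc=[7, 15]
4: 0x79 (blk 15, set 1) → VC-HIT  vc=[7, 5]
5: 0x2f (blk 5, set 1) → VC-HIT  vc=[7, 15]
6: 0x2b (blk 5, set 1) → L1-HIT  vc=[7, 15]
7: 0x29 (blk 5, set 1) → L1-HIT  vc=[7, 15]
8: 0x39 (blk 7, set 1) → VC-HIT  vc=[5, 15]
9: 0x7a (blk 15, set 1) → VC-HIT  vc=[5, 7]
10: 0x3a (blk 7, set 1) → VC-HIT  vc=[5, 15]
11: 0x3e (blk 7, set 1) → L1-HIT  vc=[5, 15]
12: 0x3a (blk 7, set 1) → L1-HIT  vc=[5, 15]
13: 0x3e (blk 7, set 1) → L1-HIT  vc=[5, 15]
14: 0x2d (blk 5, set 1) → VC-HIT  vc=[7, 15]
15: 0x3f (blk 7, set 1) → VC-HIT  vc=[5, 15]

VC = [5, 15]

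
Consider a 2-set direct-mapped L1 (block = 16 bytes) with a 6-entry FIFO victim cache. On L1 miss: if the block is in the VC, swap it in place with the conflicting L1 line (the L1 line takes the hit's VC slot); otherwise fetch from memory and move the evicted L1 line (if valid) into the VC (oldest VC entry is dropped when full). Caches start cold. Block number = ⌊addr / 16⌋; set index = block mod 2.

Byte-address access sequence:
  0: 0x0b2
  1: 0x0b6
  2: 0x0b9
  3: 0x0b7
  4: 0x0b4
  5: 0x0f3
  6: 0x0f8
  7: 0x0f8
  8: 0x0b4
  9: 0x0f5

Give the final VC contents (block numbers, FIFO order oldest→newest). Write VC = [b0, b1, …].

0: 0xb2 (blk 11, set 1) → MISS  vc=[]
1: 0xb6 (blk 11, set 1) → L1-HIT  vc=[]
2: 0xb9 (blk 11, set 1) → L1-HIT  vc=[]
3: 0xb7 (blk 11, set 1) → L1-HIT  vc=[]
4: 0xb4 (blk 11, set 1) → L1-HIT  vc=[]
5: 0xf3 (blk 15, set 1) → MISS  vc=[11]
6: 0xf8 (blk 15, set 1) → L1-HIT  vc=[11]
7: 0xf8 (blk 15, set 1) → L1-HIT  vc=[11]
8: 0xb4 (blk 11, set 1) → VC-HIT  vc=[15]
9: 0xf5 (blk 15, set 1) → VC-HIT  vc=[11]

VC = [11]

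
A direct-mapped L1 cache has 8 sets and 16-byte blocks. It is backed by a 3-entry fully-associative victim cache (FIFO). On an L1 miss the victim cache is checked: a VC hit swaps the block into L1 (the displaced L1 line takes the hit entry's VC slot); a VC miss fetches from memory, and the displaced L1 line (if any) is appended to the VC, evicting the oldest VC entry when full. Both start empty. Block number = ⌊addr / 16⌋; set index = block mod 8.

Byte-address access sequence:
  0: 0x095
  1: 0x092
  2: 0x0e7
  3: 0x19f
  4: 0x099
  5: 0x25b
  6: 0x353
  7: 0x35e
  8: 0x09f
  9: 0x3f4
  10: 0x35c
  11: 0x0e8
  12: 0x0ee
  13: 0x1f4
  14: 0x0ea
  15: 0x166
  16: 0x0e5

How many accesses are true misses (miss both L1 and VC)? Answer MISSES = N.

  [0] addr=0x95 blk=9 s=1: MISS | VC []
  [1] addr=0x92 blk=9 s=1: L1-HIT | VC []
  [2] addr=0xe7 blk=14 s=6: MISS | VC []
  [3] addr=0x19f blk=25 s=1: MISS | VC [9]
  [4] addr=0x99 blk=9 s=1: VC-HIT | VC [25]
  [5] addr=0x25b blk=37 s=5: MISS | VC [25]
  [6] addr=0x353 blk=53 s=5: MISS | VC [25, 37]
  [7] addr=0x35e blk=53 s=5: L1-HIT | VC [25, 37]
  [8] addr=0x9f blk=9 s=1: L1-HIT | VC [25, 37]
  [9] addr=0x3f4 blk=63 s=7: MISS | VC [25, 37]
  [10] addr=0x35c blk=53 s=5: L1-HIT | VC [25, 37]
  [11] addr=0xe8 blk=14 s=6: L1-HIT | VC [25, 37]
  [12] addr=0xee blk=14 s=6: L1-HIT | VC [25, 37]
  [13] addr=0x1f4 blk=31 s=7: MISS | VC [25, 37, 63]
  [14] addr=0xea blk=14 s=6: L1-HIT | VC [25, 37, 63]
  [15] addr=0x166 blk=22 s=6: MISS | VC [37, 63, 14]
  [16] addr=0xe5 blk=14 s=6: VC-HIT | VC [37, 63, 22]

MISSES = 8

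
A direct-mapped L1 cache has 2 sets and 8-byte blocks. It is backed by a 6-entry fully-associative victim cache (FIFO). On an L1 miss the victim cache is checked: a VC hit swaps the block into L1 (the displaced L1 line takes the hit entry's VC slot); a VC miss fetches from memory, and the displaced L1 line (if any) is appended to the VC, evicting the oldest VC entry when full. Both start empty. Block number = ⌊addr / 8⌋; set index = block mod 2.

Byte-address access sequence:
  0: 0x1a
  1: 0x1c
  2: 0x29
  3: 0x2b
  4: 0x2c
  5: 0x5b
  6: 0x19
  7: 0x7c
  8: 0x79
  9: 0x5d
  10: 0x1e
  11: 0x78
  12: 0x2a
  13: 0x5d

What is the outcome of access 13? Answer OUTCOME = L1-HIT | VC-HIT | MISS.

OUTCOME = VC-HIT

  [0] addr=0x1a blk=3 s=1: MISS | VC []
  [1] addr=0x1c blk=3 s=1: L1-HIT | VC []
  [2] addr=0x29 blk=5 s=1: MISS | VC [3]
  [3] addr=0x2b blk=5 s=1: L1-HIT | VC [3]
  [4] addr=0x2c blk=5 s=1: L1-HIT | VC [3]
  [5] addr=0x5b blk=11 s=1: MISS | VC [3, 5]
  [6] addr=0x19 blk=3 s=1: VC-HIT | VC [11, 5]
  [7] addr=0x7c blk=15 s=1: MISS | VC [11, 5, 3]
  [8] addr=0x79 blk=15 s=1: L1-HIT | VC [11, 5, 3]
  [9] addr=0x5d blk=11 s=1: VC-HIT | VC [15, 5, 3]
  [10] addr=0x1e blk=3 s=1: VC-HIT | VC [15, 5, 11]
  [11] addr=0x78 blk=15 s=1: VC-HIT | VC [3, 5, 11]
  [12] addr=0x2a blk=5 s=1: VC-HIT | VC [3, 15, 11]
  [13] addr=0x5d blk=11 s=1: VC-HIT | VC [3, 15, 5]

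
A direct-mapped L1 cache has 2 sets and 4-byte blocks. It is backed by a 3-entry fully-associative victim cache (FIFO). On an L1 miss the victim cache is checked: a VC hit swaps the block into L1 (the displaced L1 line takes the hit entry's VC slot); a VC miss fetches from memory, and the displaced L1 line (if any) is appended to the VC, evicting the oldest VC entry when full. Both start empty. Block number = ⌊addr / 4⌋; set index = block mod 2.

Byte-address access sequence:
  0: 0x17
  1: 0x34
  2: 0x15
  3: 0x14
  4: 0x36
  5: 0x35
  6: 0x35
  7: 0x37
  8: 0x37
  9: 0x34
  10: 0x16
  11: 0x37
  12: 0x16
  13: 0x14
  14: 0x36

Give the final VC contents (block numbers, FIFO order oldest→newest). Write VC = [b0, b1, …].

#0 0x17→b5/s1 MISS; vc=[]
#1 0x34→b13/s1 MISS; vc=[5]
#2 0x15→b5/s1 VC-HIT; vc=[13]
#3 0x14→b5/s1 L1-HIT; vc=[13]
#4 0x36→b13/s1 VC-HIT; vc=[5]
#5 0x35→b13/s1 L1-HIT; vc=[5]
#6 0x35→b13/s1 L1-HIT; vc=[5]
#7 0x37→b13/s1 L1-HIT; vc=[5]
#8 0x37→b13/s1 L1-HIT; vc=[5]
#9 0x34→b13/s1 L1-HIT; vc=[5]
#10 0x16→b5/s1 VC-HIT; vc=[13]
#11 0x37→b13/s1 VC-HIT; vc=[5]
#12 0x16→b5/s1 VC-HIT; vc=[13]
#13 0x14→b5/s1 L1-HIT; vc=[13]
#14 0x36→b13/s1 VC-HIT; vc=[5]

VC = [5]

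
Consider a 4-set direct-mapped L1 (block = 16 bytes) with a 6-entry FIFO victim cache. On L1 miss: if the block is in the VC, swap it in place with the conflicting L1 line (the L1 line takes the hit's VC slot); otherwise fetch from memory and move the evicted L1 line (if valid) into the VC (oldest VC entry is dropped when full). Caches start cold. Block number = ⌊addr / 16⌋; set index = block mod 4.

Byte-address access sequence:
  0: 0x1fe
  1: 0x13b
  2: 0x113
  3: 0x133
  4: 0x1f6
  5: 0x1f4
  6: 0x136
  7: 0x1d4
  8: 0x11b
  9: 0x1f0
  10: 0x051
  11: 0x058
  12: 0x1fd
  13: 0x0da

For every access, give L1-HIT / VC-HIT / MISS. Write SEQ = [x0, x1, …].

SEQ = [MISS, MISS, MISS, L1-HIT, VC-HIT, L1-HIT, VC-HIT, MISS, VC-HIT, VC-HIT, MISS, L1-HIT, L1-HIT, MISS]

  [0] addr=0x1fe blk=31 s=3: MISS | VC []
  [1] addr=0x13b blk=19 s=3: MISS | VC [31]
  [2] addr=0x113 blk=17 s=1: MISS | VC [31]
  [3] addr=0x133 blk=19 s=3: L1-HIT | VC [31]
  [4] addr=0x1f6 blk=31 s=3: VC-HIT | VC [19]
  [5] addr=0x1f4 blk=31 s=3: L1-HIT | VC [19]
  [6] addr=0x136 blk=19 s=3: VC-HIT | VC [31]
  [7] addr=0x1d4 blk=29 s=1: MISS | VC [31, 17]
  [8] addr=0x11b blk=17 s=1: VC-HIT | VC [31, 29]
  [9] addr=0x1f0 blk=31 s=3: VC-HIT | VC [19, 29]
  [10] addr=0x51 blk=5 s=1: MISS | VC [19, 29, 17]
  [11] addr=0x58 blk=5 s=1: L1-HIT | VC [19, 29, 17]
  [12] addr=0x1fd blk=31 s=3: L1-HIT | VC [19, 29, 17]
  [13] addr=0xda blk=13 s=1: MISS | VC [19, 29, 17, 5]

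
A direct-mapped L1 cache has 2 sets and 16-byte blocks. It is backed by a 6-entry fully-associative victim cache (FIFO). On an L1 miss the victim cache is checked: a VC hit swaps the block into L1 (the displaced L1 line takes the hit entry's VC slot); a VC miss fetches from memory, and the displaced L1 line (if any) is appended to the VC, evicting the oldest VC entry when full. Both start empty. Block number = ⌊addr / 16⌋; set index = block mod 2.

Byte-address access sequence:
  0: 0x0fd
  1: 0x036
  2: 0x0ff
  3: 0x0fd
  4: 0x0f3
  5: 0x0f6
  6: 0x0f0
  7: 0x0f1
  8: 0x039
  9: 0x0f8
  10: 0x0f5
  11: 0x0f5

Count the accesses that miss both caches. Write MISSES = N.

#0 0xfd→b15/s1 MISS; vc=[]
#1 0x36→b3/s1 MISS; vc=[15]
#2 0xff→b15/s1 VC-HIT; vc=[3]
#3 0xfd→b15/s1 L1-HIT; vc=[3]
#4 0xf3→b15/s1 L1-HIT; vc=[3]
#5 0xf6→b15/s1 L1-HIT; vc=[3]
#6 0xf0→b15/s1 L1-HIT; vc=[3]
#7 0xf1→b15/s1 L1-HIT; vc=[3]
#8 0x39→b3/s1 VC-HIT; vc=[15]
#9 0xf8→b15/s1 VC-HIT; vc=[3]
#10 0xf5→b15/s1 L1-HIT; vc=[3]
#11 0xf5→b15/s1 L1-HIT; vc=[3]

MISSES = 2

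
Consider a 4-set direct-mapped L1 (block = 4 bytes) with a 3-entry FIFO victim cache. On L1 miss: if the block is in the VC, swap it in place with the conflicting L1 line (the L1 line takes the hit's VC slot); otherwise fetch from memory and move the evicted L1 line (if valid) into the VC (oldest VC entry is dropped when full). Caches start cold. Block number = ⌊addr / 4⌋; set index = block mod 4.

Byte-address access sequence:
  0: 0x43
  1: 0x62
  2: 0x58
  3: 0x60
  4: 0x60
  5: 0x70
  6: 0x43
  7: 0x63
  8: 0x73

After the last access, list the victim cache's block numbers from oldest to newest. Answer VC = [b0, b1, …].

#0 0x43→b16/s0 MISS; vc=[]
#1 0x62→b24/s0 MISS; vc=[16]
#2 0x58→b22/s2 MISS; vc=[16]
#3 0x60→b24/s0 L1-HIT; vc=[16]
#4 0x60→b24/s0 L1-HIT; vc=[16]
#5 0x70→b28/s0 MISS; vc=[16,24]
#6 0x43→b16/s0 VC-HIT; vc=[28,24]
#7 0x63→b24/s0 VC-HIT; vc=[28,16]
#8 0x73→b28/s0 VC-HIT; vc=[24,16]

VC = [24, 16]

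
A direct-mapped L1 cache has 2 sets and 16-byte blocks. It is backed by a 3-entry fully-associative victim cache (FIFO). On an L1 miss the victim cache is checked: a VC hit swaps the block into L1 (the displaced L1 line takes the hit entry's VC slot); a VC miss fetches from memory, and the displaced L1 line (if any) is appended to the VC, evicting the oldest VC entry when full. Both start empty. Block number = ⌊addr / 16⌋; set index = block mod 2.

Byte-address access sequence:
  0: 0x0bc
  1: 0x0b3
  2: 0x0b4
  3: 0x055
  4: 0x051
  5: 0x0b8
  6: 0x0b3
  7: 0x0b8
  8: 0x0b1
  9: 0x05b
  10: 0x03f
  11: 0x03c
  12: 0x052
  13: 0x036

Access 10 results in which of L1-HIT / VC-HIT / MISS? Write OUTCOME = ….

OUTCOME = MISS

#0 0xbc→b11/s1 MISS; vc=[]
#1 0xb3→b11/s1 L1-HIT; vc=[]
#2 0xb4→b11/s1 L1-HIT; vc=[]
#3 0x55→b5/s1 MISS; vc=[11]
#4 0x51→b5/s1 L1-HIT; vc=[11]
#5 0xb8→b11/s1 VC-HIT; vc=[5]
#6 0xb3→b11/s1 L1-HIT; vc=[5]
#7 0xb8→b11/s1 L1-HIT; vc=[5]
#8 0xb1→b11/s1 L1-HIT; vc=[5]
#9 0x5b→b5/s1 VC-HIT; vc=[11]
#10 0x3f→b3/s1 MISS; vc=[11,5]
#11 0x3c→b3/s1 L1-HIT; vc=[11,5]
#12 0x52→b5/s1 VC-HIT; vc=[11,3]
#13 0x36→b3/s1 VC-HIT; vc=[11,5]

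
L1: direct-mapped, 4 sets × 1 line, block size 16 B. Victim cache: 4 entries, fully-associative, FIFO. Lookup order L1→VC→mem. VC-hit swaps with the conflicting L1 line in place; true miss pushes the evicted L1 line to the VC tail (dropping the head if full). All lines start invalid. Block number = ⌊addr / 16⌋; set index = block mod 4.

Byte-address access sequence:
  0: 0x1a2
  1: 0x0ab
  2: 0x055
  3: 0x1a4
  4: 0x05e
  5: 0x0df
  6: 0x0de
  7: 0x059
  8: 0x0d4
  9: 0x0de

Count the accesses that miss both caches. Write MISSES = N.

MISSES = 4

  [0] addr=0x1a2 blk=26 s=2: MISS | VC []
  [1] addr=0xab blk=10 s=2: MISS | VC [26]
  [2] addr=0x55 blk=5 s=1: MISS | VC [26]
  [3] addr=0x1a4 blk=26 s=2: VC-HIT | VC [10]
  [4] addr=0x5e blk=5 s=1: L1-HIT | VC [10]
  [5] addr=0xdf blk=13 s=1: MISS | VC [10, 5]
  [6] addr=0xde blk=13 s=1: L1-HIT | VC [10, 5]
  [7] addr=0x59 blk=5 s=1: VC-HIT | VC [10, 13]
  [8] addr=0xd4 blk=13 s=1: VC-HIT | VC [10, 5]
  [9] addr=0xde blk=13 s=1: L1-HIT | VC [10, 5]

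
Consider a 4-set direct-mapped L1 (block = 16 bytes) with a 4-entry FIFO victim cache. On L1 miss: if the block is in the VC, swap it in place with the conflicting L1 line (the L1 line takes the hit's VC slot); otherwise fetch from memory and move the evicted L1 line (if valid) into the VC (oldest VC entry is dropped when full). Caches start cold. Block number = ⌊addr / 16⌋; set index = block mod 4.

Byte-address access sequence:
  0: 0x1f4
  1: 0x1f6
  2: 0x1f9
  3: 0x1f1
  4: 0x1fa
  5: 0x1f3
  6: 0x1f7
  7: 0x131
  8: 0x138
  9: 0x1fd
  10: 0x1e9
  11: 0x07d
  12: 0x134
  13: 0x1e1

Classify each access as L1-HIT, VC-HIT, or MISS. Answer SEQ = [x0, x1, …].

SEQ = [MISS, L1-HIT, L1-HIT, L1-HIT, L1-HIT, L1-HIT, L1-HIT, MISS, L1-HIT, VC-HIT, MISS, MISS, VC-HIT, L1-HIT]

  [0] addr=0x1f4 blk=31 s=3: MISS | VC []
  [1] addr=0x1f6 blk=31 s=3: L1-HIT | VC []
  [2] addr=0x1f9 blk=31 s=3: L1-HIT | VC []
  [3] addr=0x1f1 blk=31 s=3: L1-HIT | VC []
  [4] addr=0x1fa blk=31 s=3: L1-HIT | VC []
  [5] addr=0x1f3 blk=31 s=3: L1-HIT | VC []
  [6] addr=0x1f7 blk=31 s=3: L1-HIT | VC []
  [7] addr=0x131 blk=19 s=3: MISS | VC [31]
  [8] addr=0x138 blk=19 s=3: L1-HIT | VC [31]
  [9] addr=0x1fd blk=31 s=3: VC-HIT | VC [19]
  [10] addr=0x1e9 blk=30 s=2: MISS | VC [19]
  [11] addr=0x7d blk=7 s=3: MISS | VC [19, 31]
  [12] addr=0x134 blk=19 s=3: VC-HIT | VC [7, 31]
  [13] addr=0x1e1 blk=30 s=2: L1-HIT | VC [7, 31]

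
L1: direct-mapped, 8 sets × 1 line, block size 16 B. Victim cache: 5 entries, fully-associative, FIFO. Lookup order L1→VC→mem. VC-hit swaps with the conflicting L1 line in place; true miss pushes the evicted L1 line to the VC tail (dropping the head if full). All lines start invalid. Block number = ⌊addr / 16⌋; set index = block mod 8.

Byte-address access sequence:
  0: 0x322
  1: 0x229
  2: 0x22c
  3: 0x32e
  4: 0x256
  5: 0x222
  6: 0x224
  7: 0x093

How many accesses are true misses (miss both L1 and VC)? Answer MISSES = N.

MISSES = 4

#0 0x322→b50/s2 MISS; vc=[]
#1 0x229→b34/s2 MISS; vc=[50]
#2 0x22c→b34/s2 L1-HIT; vc=[50]
#3 0x32e→b50/s2 VC-HIT; vc=[34]
#4 0x256→b37/s5 MISS; vc=[34]
#5 0x222→b34/s2 VC-HIT; vc=[50]
#6 0x224→b34/s2 L1-HIT; vc=[50]
#7 0x93→b9/s1 MISS; vc=[50]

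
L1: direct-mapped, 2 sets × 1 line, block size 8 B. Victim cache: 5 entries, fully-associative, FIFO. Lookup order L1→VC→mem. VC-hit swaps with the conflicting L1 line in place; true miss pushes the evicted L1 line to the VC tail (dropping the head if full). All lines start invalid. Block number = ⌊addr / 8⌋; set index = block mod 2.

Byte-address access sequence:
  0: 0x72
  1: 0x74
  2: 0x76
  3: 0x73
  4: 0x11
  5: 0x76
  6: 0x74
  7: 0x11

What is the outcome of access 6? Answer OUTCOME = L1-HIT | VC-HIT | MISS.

OUTCOME = L1-HIT

0: 0x72 (blk 14, set 0) → MISS  vc=[]
1: 0x74 (blk 14, set 0) → L1-HIT  vc=[]
2: 0x76 (blk 14, set 0) → L1-HIT  vc=[]
3: 0x73 (blk 14, set 0) → L1-HIT  vc=[]
4: 0x11 (blk 2, set 0) → MISS  vc=[14]
5: 0x76 (blk 14, set 0) → VC-HIT  vc=[2]
6: 0x74 (blk 14, set 0) → L1-HIT  vc=[2]
7: 0x11 (blk 2, set 0) → VC-HIT  vc=[14]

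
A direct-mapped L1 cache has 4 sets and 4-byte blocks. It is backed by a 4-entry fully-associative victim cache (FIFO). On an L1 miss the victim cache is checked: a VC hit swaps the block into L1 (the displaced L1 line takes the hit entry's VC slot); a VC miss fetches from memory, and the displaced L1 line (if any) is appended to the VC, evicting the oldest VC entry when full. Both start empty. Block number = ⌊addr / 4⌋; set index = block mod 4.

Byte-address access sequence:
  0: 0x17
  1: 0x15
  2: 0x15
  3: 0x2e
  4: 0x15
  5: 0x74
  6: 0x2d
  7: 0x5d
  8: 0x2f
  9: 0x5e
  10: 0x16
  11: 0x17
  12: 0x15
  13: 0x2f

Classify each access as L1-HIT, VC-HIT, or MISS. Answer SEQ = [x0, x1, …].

SEQ = [MISS, L1-HIT, L1-HIT, MISS, L1-HIT, MISS, L1-HIT, MISS, VC-HIT, VC-HIT, VC-HIT, L1-HIT, L1-HIT, VC-HIT]

0: 0x17 (blk 5, set 1) → MISS  vc=[]
1: 0x15 (blk 5, set 1) → L1-HIT  vc=[]
2: 0x15 (blk 5, set 1) → L1-HIT  vc=[]
3: 0x2e (blk 11, set 3) → MISS  vc=[]
4: 0x15 (blk 5, set 1) → L1-HIT  vc=[]
5: 0x74 (blk 29, set 1) → MISS  vc=[5]
6: 0x2d (blk 11, set 3) → L1-HIT  vc=[5]
7: 0x5d (blk 23, set 3) → MISS  vc=[5, 11]
8: 0x2f (blk 11, set 3) → VC-HIT  vc=[5, 23]
9: 0x5e (blk 23, set 3) → VC-HIT  vc=[5, 11]
10: 0x16 (blk 5, set 1) → VC-HIT  vc=[29, 11]
11: 0x17 (blk 5, set 1) → L1-HIT  vc=[29, 11]
12: 0x15 (blk 5, set 1) → L1-HIT  vc=[29, 11]
13: 0x2f (blk 11, set 3) → VC-HIT  vc=[29, 23]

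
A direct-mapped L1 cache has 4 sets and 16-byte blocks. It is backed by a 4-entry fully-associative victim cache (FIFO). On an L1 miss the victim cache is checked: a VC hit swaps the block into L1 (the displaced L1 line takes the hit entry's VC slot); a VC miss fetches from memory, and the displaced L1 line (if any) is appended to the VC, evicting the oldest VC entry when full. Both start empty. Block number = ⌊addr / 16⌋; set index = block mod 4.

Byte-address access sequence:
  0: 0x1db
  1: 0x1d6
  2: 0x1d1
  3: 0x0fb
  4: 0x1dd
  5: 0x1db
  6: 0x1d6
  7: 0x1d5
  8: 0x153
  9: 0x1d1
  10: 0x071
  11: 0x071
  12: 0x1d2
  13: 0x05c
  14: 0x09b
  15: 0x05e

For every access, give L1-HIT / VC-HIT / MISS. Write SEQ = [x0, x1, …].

#0 0x1db→b29/s1 MISS; vc=[]
#1 0x1d6→b29/s1 L1-HIT; vc=[]
#2 0x1d1→b29/s1 L1-HIT; vc=[]
#3 0xfb→b15/s3 MISS; vc=[]
#4 0x1dd→b29/s1 L1-HIT; vc=[]
#5 0x1db→b29/s1 L1-HIT; vc=[]
#6 0x1d6→b29/s1 L1-HIT; vc=[]
#7 0x1d5→b29/s1 L1-HIT; vc=[]
#8 0x153→b21/s1 MISS; vc=[29]
#9 0x1d1→b29/s1 VC-HIT; vc=[21]
#10 0x71→b7/s3 MISS; vc=[21,15]
#11 0x71→b7/s3 L1-HIT; vc=[21,15]
#12 0x1d2→b29/s1 L1-HIT; vc=[21,15]
#13 0x5c→b5/s1 MISS; vc=[21,15,29]
#14 0x9b→b9/s1 MISS; vc=[21,15,29,5]
#15 0x5e→b5/s1 VC-HIT; vc=[21,15,29,9]

SEQ = [MISS, L1-HIT, L1-HIT, MISS, L1-HIT, L1-HIT, L1-HIT, L1-HIT, MISS, VC-HIT, MISS, L1-HIT, L1-HIT, MISS, MISS, VC-HIT]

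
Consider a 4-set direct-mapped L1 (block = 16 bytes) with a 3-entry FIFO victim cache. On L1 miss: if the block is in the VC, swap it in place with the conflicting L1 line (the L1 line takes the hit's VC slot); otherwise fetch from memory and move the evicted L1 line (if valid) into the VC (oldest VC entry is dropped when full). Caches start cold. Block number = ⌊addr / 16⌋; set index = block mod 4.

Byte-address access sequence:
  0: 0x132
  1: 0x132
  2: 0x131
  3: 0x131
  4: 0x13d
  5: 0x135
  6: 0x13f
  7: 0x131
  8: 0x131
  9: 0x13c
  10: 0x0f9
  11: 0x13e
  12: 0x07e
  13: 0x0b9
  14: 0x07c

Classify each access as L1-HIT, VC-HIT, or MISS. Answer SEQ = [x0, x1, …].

0: 0x132 (blk 19, set 3) → MISS  vc=[]
1: 0x132 (blk 19, set 3) → L1-HIT  vc=[]
2: 0x131 (blk 19, set 3) → L1-HIT  vc=[]
3: 0x131 (blk 19, set 3) → L1-HIT  vc=[]
4: 0x13d (blk 19, set 3) → L1-HIT  vc=[]
5: 0x135 (blk 19, set 3) → L1-HIT  vc=[]
6: 0x13f (blk 19, set 3) → L1-HIT  vc=[]
7: 0x131 (blk 19, set 3) → L1-HIT  vc=[]
8: 0x131 (blk 19, set 3) → L1-HIT  vc=[]
9: 0x13c (blk 19, set 3) → L1-HIT  vc=[]
10: 0xf9 (blk 15, set 3) → MISS  vc=[19]
11: 0x13e (blk 19, set 3) → VC-HIT  vc=[15]
12: 0x7e (blk 7, set 3) → MISS  vc=[15, 19]
13: 0xb9 (blk 11, set 3) → MISS  vc=[15, 19, 7]
14: 0x7c (blk 7, set 3) → VC-HIT  vc=[15, 19, 11]

SEQ = [MISS, L1-HIT, L1-HIT, L1-HIT, L1-HIT, L1-HIT, L1-HIT, L1-HIT, L1-HIT, L1-HIT, MISS, VC-HIT, MISS, MISS, VC-HIT]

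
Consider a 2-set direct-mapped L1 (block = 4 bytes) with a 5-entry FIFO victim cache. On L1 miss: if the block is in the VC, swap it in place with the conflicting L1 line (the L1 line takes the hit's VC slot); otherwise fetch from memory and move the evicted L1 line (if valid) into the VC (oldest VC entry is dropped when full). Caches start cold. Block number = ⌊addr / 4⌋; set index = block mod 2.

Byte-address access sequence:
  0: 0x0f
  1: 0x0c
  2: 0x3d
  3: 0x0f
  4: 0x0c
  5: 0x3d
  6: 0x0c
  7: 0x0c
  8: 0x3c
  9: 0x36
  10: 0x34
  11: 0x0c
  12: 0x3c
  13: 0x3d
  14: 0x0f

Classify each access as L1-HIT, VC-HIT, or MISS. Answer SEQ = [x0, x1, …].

SEQ = [MISS, L1-HIT, MISS, VC-HIT, L1-HIT, VC-HIT, VC-HIT, L1-HIT, VC-HIT, MISS, L1-HIT, VC-HIT, VC-HIT, L1-HIT, VC-HIT]

  [0] addr=0xf blk=3 s=1: MISS | VC []
  [1] addr=0xc blk=3 s=1: L1-HIT | VC []
  [2] addr=0x3d blk=15 s=1: MISS | VC [3]
  [3] addr=0xf blk=3 s=1: VC-HIT | VC [15]
  [4] addr=0xc blk=3 s=1: L1-HIT | VC [15]
  [5] addr=0x3d blk=15 s=1: VC-HIT | VC [3]
  [6] addr=0xc blk=3 s=1: VC-HIT | VC [15]
  [7] addr=0xc blk=3 s=1: L1-HIT | VC [15]
  [8] addr=0x3c blk=15 s=1: VC-HIT | VC [3]
  [9] addr=0x36 blk=13 s=1: MISS | VC [3, 15]
  [10] addr=0x34 blk=13 s=1: L1-HIT | VC [3, 15]
  [11] addr=0xc blk=3 s=1: VC-HIT | VC [13, 15]
  [12] addr=0x3c blk=15 s=1: VC-HIT | VC [13, 3]
  [13] addr=0x3d blk=15 s=1: L1-HIT | VC [13, 3]
  [14] addr=0xf blk=3 s=1: VC-HIT | VC [13, 15]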